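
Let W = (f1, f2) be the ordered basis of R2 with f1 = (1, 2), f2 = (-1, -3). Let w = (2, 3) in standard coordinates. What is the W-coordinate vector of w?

We seek scalars with c_1 f1 + c_2 f2 = w; equivalently solve M c = w where the columns of M are f1, f2.
System: c_1 - c_2 = 2, 2c_1 - 3c_2 = 3; solving gives c_1 = 3, c_2 = 1.
Check: 3f1 + f2 = (2, 3).

(3, 1)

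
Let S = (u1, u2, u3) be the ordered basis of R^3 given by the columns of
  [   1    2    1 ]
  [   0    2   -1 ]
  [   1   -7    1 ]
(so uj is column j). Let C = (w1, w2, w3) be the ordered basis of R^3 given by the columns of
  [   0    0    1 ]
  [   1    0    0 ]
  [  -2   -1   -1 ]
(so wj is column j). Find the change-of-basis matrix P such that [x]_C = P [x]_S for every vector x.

Let M have columns uj and N have columns wj. Then for every x, N [x]_C = x = M [x]_S, so P = N^(-1) M.
Since det N = -1, N^(-1) has integer entries; multiplying gives P = [[0, 2, -1], [-2, 1, 0], [1, 2, 1]].

[[0, 2, -1], [-2, 1, 0], [1, 2, 1]]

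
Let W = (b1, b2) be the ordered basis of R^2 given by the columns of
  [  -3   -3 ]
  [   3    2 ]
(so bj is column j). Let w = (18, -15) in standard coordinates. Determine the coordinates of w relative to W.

(-3, -3)

Write w = c_1 b1 + c_2 b2 and solve for the c_i.
System: -3c_1 - 3c_2 = 18, 3c_1 + 2c_2 = -15; solving gives c_1 = -3, c_2 = -3.
Check: -3b1 - 3b2 = (18, -15).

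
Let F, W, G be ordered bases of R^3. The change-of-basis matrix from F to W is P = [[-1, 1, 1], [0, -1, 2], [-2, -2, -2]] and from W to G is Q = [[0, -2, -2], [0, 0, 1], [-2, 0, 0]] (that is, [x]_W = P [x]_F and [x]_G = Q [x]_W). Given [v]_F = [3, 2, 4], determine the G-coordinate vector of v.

[24, -18, -6]

Apply P to get W-coordinates [3, 6, -18], then Q to get G-coordinates.
The result is [v]_G = [24, -18, -6].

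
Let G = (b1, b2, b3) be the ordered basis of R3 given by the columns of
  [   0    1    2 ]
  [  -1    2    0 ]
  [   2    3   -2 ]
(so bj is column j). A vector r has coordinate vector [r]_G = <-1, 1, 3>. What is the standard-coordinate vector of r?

By definition r = -b1 + b2 + 3b3.
Summing componentwise gives <7, 3, -5>.

<7, 3, -5>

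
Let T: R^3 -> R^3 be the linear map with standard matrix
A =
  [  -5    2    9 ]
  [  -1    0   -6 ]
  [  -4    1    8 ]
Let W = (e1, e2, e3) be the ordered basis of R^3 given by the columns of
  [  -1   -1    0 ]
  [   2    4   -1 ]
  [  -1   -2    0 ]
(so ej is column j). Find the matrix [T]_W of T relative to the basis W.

Let P have columns e1, ..., e3. Then [T]_W = P^(-1) A P.
Here det P = 1, so P^(-1) is integer; computing A P first and then P^(-1)(A P) gives [[-2, 2, 3], [2, 3, -1], [-3, 3, 2]].

[[-2, 2, 3], [2, 3, -1], [-3, 3, 2]]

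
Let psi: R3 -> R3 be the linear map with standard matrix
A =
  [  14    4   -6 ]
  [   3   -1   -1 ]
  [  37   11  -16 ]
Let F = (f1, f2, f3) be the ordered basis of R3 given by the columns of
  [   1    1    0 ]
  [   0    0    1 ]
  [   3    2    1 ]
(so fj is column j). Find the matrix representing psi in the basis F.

[[-3, 0, 1], [-1, 2, -3], [0, 1, -2]]

The j-th column of [psi]_F is [psi(fj)]_F.
psi(f1) = A f1 = <-4, 0, -11> = -3f1 - f2 + 0·f3, so column 1 is <-3, -1, 0>.
Repeating for f2, f3 and assembling the columns gives [[-3, 0, 1], [-1, 2, -3], [0, 1, -2]].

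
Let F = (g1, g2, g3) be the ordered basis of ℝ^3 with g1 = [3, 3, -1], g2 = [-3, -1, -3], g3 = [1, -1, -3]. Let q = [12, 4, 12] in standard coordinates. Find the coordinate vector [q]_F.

[0, -4, 0]

[q]_F is the unique c with M c = q, where M has columns g1, ..., g3.
Gaussian elimination on [M | q] yields c = (0, -4, 0).
Check: 0·g1 - 4g2 + 0·g3 = [12, 4, 12].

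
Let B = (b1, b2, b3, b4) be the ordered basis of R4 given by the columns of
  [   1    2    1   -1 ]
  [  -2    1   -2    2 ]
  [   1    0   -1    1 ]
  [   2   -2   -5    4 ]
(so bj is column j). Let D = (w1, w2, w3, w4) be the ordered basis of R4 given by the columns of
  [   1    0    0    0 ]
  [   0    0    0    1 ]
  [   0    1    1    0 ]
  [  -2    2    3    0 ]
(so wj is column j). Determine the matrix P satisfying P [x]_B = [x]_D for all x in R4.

Let M have columns bj and N have columns wj. Then for every x, N [x]_D = x = M [x]_B, so P = N^(-1) M.
Since det N = 1, N^(-1) has integer entries; multiplying gives P = [[1, 2, 1, -1], [-1, -2, 0, 1], [2, 2, -1, 0], [-2, 1, -2, 2]].

[[1, 2, 1, -1], [-1, -2, 0, 1], [2, 2, -1, 0], [-2, 1, -2, 2]]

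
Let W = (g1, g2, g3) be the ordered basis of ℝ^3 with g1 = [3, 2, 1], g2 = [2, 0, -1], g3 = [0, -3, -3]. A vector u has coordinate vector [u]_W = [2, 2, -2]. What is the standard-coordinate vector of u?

[10, 10, 6]

By definition u = 2g1 + 2g2 - 2g3.
Summing componentwise gives [10, 10, 6].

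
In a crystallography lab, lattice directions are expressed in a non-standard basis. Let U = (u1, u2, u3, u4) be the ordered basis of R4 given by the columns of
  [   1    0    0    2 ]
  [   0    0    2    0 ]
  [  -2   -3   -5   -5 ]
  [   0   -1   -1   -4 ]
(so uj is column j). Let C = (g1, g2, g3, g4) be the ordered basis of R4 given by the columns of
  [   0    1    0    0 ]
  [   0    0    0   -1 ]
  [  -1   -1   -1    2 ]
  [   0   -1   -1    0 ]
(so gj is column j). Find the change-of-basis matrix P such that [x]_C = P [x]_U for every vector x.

Take x = uj: its U-coordinates are the j-th standard unit vector, so P e_j — column j of P — equals [uj]_C.
u1 = 2g1 + g2 - g3 + 0·g4, giving column 1 = <2, 1, -1, 0>; repeating for each j gives P = [[2, 2, 0, 1], [1, 0, 0, 2], [-1, 1, 1, 2], [0, 0, -2, 0]].

[[2, 2, 0, 1], [1, 0, 0, 2], [-1, 1, 1, 2], [0, 0, -2, 0]]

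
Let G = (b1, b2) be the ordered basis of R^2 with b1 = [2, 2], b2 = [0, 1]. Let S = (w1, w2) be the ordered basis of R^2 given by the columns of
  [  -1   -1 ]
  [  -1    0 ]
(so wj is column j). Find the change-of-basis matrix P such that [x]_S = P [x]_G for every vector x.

[[-2, -1], [0, 1]]

Column j of P is [bj]_S, since P maps G-coordinates to S-coordinates.
Expressing b1 in S: b1 = -2w1 + 0·w2, so column 1 of P is [-2, 0].
Doing the same for each bj gives P = [[-2, -1], [0, 1]].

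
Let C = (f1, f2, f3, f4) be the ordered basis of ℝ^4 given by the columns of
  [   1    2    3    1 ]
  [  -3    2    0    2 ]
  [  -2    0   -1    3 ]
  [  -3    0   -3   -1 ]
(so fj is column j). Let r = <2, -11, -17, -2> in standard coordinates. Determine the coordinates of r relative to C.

<3, 3, -1, -4>

We seek scalars with c_1 f1 + ... + c_4 f4 = r; equivalently solve M c = r where the columns of M are f1, ..., f4.
Gaussian elimination on [M | r] yields c = (3, 3, -1, -4).
Check: 3f1 + 3f2 - f3 - 4f4 = <2, -11, -17, -2>.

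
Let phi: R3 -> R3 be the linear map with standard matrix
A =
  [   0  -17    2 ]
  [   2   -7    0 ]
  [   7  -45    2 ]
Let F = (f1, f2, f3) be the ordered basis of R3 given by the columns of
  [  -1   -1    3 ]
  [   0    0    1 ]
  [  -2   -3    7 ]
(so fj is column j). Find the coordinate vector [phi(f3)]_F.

<-3, 3, -1>

Column 3 of [phi]_F is the F-coordinate vector of phi(f3).
In standard coordinates phi(f3) = A f3 = <-3, -1, -10>.
Converting to F: <-3, -1, -10> = -3f1 + 3f2 - f3, so the coordinate vector is <-3, 3, -1>.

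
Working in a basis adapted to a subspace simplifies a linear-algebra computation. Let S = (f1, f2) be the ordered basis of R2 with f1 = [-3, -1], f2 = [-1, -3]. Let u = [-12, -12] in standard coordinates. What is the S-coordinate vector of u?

[3, 3]

We seek scalars with c_1 f1 + c_2 f2 = u; equivalently solve M c = u where the columns of M are f1, f2.
System: -3c_1 - c_2 = -12, -c_1 - 3c_2 = -12; solving gives c_1 = 3, c_2 = 3.
Check: 3f1 + 3f2 = [-12, -12].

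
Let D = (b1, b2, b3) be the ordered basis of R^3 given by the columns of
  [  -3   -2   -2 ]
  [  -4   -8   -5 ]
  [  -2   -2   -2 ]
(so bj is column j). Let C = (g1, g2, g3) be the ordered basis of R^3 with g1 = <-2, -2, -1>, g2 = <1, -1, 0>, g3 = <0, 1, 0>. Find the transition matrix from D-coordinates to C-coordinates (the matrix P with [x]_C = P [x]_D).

Take x = bj: its D-coordinates are the j-th standard unit vector, so P e_j — column j of P — equals [bj]_C.
b1 = 2g1 + g2 + g3, giving column 1 = <2, 1, 1>; repeating for each j gives P = [[2, 2, 2], [1, 2, 2], [1, -2, 1]].

[[2, 2, 2], [1, 2, 2], [1, -2, 1]]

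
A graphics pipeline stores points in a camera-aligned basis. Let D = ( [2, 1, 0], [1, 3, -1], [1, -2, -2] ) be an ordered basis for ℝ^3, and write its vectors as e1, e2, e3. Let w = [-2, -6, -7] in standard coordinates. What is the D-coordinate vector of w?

Write w = c_1 e1 + ... + c_3 e3 and solve for the c_i.
Solving this 3x3 system gives c = (-3, 1, 3).
Check: -3e1 + e2 + 3e3 = [-2, -6, -7].

[-3, 1, 3]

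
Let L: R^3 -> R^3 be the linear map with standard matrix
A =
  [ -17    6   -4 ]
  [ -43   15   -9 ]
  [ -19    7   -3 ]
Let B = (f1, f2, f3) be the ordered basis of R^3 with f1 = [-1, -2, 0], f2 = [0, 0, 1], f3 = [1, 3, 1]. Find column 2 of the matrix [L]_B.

Column 2 of [L]_B is the B-coordinate vector of L(f2).
In standard coordinates L(f2) = A f2 = [-4, -9, -3].
Converting to B: [-4, -9, -3] = 3f1 - 2f2 - f3, so the coordinate vector is [3, -2, -1].

[3, -2, -1]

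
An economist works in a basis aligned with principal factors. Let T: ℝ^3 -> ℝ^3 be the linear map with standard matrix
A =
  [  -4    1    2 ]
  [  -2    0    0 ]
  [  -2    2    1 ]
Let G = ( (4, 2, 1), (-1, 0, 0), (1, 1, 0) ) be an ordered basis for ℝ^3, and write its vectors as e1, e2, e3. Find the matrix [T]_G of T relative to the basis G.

[[-3, 2, 0], [-2, 2, 1], [-2, -2, -2]]

With P the matrix whose columns are e1, ..., e3, [T]_G = P^(-1) A P.
Column by column: T(e1) = A e1 = (-12, -8, -3); its G-coordinates (-3, -2, -2) give column 1.
Continuing for each basis vector yields [T]_G = [[-3, 2, 0], [-2, 2, 1], [-2, -2, -2]].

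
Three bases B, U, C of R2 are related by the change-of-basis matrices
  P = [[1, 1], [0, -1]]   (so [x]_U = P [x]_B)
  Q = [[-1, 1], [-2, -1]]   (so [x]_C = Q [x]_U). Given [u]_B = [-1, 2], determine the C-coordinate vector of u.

[-3, 0]

First [u]_U = P [u]_B = [1, -2].
Then [u]_C = Q [u]_U = [-3, 0].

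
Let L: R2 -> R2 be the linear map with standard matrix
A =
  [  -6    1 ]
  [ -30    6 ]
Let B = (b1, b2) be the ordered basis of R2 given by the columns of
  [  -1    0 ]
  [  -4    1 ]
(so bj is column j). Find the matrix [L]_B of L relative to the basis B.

With P the matrix whose columns are b1, b2, [L]_B = P^(-1) A P.
Column by column: L(b1) = A b1 = [2, 6]; its B-coordinates [-2, -2] give column 1.
Continuing for each basis vector yields [L]_B = [[-2, -1], [-2, 2]].

[[-2, -1], [-2, 2]]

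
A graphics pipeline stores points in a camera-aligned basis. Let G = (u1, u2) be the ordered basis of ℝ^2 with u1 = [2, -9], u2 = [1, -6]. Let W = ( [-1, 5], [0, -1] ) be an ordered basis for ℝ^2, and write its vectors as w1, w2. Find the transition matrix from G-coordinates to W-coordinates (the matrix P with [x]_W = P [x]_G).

[[-2, -1], [-1, 1]]

Take x = uj: its G-coordinates are the j-th standard unit vector, so P e_j — column j of P — equals [uj]_W.
u1 = -2w1 - w2, giving column 1 = [-2, -1]; repeating for each j gives P = [[-2, -1], [-1, 1]].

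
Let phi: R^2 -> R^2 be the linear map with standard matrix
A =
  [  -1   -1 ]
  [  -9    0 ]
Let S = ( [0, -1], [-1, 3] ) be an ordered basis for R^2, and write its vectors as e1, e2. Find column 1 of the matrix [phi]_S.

[-3, -1]

Compute phi(e1) = A e1 = [1, 0] in standard coordinates.
Then write this in S-coordinates: solve for y in y_1 e1 + y_2 e2 = [1, 0].
This gives y = [-3, -1], which is column 1 of [phi]_S.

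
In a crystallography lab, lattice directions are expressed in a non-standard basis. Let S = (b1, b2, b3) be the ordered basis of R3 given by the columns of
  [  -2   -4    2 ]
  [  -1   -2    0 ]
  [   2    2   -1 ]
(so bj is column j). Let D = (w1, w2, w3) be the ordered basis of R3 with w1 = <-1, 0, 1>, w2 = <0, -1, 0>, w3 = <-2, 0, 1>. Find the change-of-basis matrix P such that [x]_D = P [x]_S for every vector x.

[[2, 0, 0], [1, 2, 0], [0, 2, -1]]

Column j of P is [bj]_D, since P maps S-coordinates to D-coordinates.
Expressing b1 in D: b1 = 2w1 + w2 + 0·w3, so column 1 of P is <2, 1, 0>.
Doing the same for each bj gives P = [[2, 0, 0], [1, 2, 0], [0, 2, -1]].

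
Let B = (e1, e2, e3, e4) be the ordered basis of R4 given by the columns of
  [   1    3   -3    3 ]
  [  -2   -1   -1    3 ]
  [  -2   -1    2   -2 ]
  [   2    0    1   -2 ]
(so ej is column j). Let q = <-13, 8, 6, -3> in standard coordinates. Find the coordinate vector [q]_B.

Write q = c_1 e1 + ... + c_4 e4 and solve for the c_i.
Solving this 4x4 system gives c = (-1, -4, 1, 1).
Check: -e1 - 4e2 + e3 + e4 = <-13, 8, 6, -3>.

<-1, -4, 1, 1>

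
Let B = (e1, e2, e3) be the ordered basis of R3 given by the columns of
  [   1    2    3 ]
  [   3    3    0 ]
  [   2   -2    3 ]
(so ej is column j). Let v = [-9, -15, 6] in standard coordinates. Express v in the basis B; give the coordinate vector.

[-1, -4, 0]

We seek scalars with c_1 e1 + ... + c_3 e3 = v; equivalently solve M c = v where the columns of M are e1, ..., e3.
Gaussian elimination on [M | v] yields c = (-1, -4, 0).
Check: -e1 - 4e2 + 0·e3 = [-9, -15, 6].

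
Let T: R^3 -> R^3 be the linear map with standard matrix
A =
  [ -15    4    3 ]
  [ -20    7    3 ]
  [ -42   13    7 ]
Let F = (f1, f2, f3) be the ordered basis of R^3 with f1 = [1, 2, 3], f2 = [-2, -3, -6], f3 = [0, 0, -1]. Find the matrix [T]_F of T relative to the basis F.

[[0, 2, 3], [-1, 1, 3], [1, -3, -2]]

The j-th column of [T]_F is [T(fj)]_F.
T(f1) = A f1 = [2, 3, 5] = 0·f1 - f2 + f3, so column 1 is [0, -1, 1].
Repeating for f2, f3 and assembling the columns gives [[0, 2, 3], [-1, 1, 3], [1, -3, -2]].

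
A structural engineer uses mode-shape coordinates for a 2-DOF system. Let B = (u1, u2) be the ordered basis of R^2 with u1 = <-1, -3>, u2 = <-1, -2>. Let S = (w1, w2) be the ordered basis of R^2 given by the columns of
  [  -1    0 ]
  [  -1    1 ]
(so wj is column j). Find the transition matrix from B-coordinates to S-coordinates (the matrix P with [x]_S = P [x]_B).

Take x = uj: its B-coordinates are the j-th standard unit vector, so P e_j — column j of P — equals [uj]_S.
u1 = w1 - 2w2, giving column 1 = <1, -2>; repeating for each j gives P = [[1, 1], [-2, -1]].

[[1, 1], [-2, -1]]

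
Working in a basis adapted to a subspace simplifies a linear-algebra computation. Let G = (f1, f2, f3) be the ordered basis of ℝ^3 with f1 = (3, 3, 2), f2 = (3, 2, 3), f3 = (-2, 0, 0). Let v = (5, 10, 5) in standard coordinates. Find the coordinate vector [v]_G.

(4, -1, 2)

We seek scalars with c_1 f1 + ... + c_3 f3 = v; equivalently solve M c = v where the columns of M are f1, ..., f3.
Solving this 3x3 system gives c = (4, -1, 2).
Check: 4f1 - f2 + 2f3 = (5, 10, 5).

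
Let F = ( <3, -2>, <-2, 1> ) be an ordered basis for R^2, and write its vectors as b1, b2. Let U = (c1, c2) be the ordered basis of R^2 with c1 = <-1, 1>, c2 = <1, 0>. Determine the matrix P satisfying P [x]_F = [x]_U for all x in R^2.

[[-2, 1], [1, -1]]

Column j of P is [bj]_U, since P maps F-coordinates to U-coordinates.
Expressing b1 in U: b1 = -2c1 + c2, so column 1 of P is <-2, 1>.
Doing the same for each bj gives P = [[-2, 1], [1, -1]].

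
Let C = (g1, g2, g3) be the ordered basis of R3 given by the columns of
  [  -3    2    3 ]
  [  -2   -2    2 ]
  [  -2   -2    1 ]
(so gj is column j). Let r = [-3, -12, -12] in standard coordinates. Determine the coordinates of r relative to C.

[r]_C is the unique c with M c = r, where M has columns g1, ..., g3.
Solving this 3x3 system gives c = (3, 3, 0).
Check: 3g1 + 3g2 + 0·g3 = [-3, -12, -12].

[3, 3, 0]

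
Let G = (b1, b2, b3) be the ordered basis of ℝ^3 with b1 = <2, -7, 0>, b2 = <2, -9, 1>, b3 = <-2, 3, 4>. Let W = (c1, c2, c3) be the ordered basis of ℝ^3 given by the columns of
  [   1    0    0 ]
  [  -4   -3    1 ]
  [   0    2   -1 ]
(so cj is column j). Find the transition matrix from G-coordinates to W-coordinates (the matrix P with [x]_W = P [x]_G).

[[2, 2, -2], [-1, 0, 1], [-2, -1, -2]]

Let M have columns bj and N have columns cj. Then for every x, N [x]_W = x = M [x]_G, so P = N^(-1) M.
Since det N = 1, N^(-1) has integer entries; multiplying gives P = [[2, 2, -2], [-1, 0, 1], [-2, -1, -2]].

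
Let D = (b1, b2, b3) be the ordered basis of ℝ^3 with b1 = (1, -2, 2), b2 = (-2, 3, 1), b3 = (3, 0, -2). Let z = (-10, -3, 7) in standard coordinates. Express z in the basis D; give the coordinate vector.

Write z = c_1 b1 + ... + c_3 b3 and solve for the c_i.
Solving this 3x3 system gives c = (0, -1, -4).
Check: 0·b1 - b2 - 4b3 = (-10, -3, 7).

(0, -1, -4)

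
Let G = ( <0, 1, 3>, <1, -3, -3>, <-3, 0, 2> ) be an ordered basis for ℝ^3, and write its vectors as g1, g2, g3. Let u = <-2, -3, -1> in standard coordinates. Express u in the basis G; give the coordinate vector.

<0, 1, 1>

Write u = c_1 g1 + ... + c_3 g3 and solve for the c_i.
Row-reducing the augmented matrix [M | u] gives c = (0, 1, 1).
Check: 0·g1 + g2 + g3 = <-2, -3, -1>.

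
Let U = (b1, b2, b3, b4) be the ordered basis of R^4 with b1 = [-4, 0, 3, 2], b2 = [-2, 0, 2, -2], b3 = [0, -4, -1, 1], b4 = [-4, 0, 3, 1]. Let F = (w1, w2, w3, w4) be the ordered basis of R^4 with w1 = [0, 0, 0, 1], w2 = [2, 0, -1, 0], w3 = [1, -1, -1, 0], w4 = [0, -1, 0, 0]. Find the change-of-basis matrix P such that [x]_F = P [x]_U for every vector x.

Column j of P is [bj]_F, since P maps U-coordinates to F-coordinates.
Expressing b1 in F: b1 = 2w1 - w2 - 2w3 + 2w4, so column 1 of P is [2, -1, -2, 2].
Doing the same for each bj gives P = [[2, -2, 1, 1], [-1, 0, -1, -1], [-2, -2, 2, -2], [2, 2, 2, 2]].

[[2, -2, 1, 1], [-1, 0, -1, -1], [-2, -2, 2, -2], [2, 2, 2, 2]]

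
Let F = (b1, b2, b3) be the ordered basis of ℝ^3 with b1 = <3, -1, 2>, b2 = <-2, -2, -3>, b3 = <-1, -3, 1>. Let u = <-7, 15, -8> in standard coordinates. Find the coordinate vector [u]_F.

[u]_F is the unique c with M c = u, where M has columns b1, ..., b3.
Row-reducing the augmented matrix [M | u] gives c = (-4, -1, -3).
Check: -4b1 - b2 - 3b3 = <-7, 15, -8>.

<-4, -1, -3>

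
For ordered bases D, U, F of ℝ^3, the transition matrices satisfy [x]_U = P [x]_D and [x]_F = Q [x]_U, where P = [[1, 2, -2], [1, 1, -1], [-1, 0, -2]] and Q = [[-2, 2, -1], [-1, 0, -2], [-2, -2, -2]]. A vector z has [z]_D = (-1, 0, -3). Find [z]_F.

Composing the changes, [z]_F = Q P [z]_D.
Q P = [[1, -2, 4], [1, -2, 6], [-2, -6, 10]]; applying this to (-1, 0, -3) gives (-13, -19, -28).

(-13, -19, -28)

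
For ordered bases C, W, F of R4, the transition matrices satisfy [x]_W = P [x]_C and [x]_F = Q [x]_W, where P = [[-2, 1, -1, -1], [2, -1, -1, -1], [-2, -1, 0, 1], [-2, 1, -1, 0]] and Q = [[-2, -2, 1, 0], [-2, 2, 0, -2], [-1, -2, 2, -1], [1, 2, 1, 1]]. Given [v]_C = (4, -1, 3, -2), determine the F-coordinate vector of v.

(-5, 60, -12, -15)

First [v]_W = P [v]_C = (-10, 8, -9, -12).
Then [v]_F = Q [v]_W = (-5, 60, -12, -15).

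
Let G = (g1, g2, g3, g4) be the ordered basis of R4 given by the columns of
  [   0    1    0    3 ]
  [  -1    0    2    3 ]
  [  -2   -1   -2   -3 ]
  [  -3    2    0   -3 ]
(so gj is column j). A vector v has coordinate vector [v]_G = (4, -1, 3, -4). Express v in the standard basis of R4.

By definition v = 4g1 - g2 + 3g3 - 4g4.
Summing componentwise gives (-13, -10, -1, -2).

(-13, -10, -1, -2)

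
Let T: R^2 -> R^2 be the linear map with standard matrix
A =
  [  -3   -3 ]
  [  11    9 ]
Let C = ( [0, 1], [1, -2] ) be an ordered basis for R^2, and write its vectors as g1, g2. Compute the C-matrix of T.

[[3, -1], [-3, 3]]

With P the matrix whose columns are g1, g2, [T]_C = P^(-1) A P.
Column by column: T(g1) = A g1 = [-3, 9]; its C-coordinates [3, -3] give column 1.
Continuing for each basis vector yields [T]_C = [[3, -1], [-3, 3]].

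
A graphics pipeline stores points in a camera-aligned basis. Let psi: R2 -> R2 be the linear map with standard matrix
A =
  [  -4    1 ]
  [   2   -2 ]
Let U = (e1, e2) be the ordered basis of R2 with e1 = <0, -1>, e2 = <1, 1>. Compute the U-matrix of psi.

[[-3, -3], [-1, -3]]

With P the matrix whose columns are e1, e2, [psi]_U = P^(-1) A P.
Column by column: psi(e1) = A e1 = <-1, 2>; its U-coordinates <-3, -1> give column 1.
Continuing for each basis vector yields [psi]_U = [[-3, -3], [-1, -3]].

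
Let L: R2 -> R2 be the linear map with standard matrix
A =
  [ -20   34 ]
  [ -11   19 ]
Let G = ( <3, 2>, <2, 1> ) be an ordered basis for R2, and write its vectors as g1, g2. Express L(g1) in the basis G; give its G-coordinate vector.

Compute L(g1) = A g1 = <8, 5> in standard coordinates.
Then write this in G-coordinates: solve for y in y_1 g1 + y_2 g2 = <8, 5>.
This gives y = <2, 1>, which is column 1 of [L]_G.

<2, 1>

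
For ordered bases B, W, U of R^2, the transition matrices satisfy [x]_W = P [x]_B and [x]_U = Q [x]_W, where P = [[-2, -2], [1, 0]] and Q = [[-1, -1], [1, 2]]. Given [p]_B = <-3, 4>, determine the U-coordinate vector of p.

Apply P to get W-coordinates <-2, -3>, then Q to get U-coordinates.
The result is [p]_U = <5, -8>.

<5, -8>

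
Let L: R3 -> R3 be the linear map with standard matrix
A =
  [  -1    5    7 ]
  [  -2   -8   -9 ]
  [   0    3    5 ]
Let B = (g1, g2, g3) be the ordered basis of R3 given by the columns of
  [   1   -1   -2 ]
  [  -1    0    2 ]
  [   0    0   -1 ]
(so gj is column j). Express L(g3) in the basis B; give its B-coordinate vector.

Column 3 of [L]_B is the B-coordinate vector of L(g3).
In standard coordinates L(g3) = A g3 = [5, -3, 1].
Converting to B: [5, -3, 1] = g1 - 2g2 - g3, so the coordinate vector is [1, -2, -1].

[1, -2, -1]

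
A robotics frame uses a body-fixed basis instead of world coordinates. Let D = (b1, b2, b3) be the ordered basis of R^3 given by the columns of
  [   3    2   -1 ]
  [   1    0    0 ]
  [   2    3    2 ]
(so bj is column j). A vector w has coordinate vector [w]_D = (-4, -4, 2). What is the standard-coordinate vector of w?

(-22, -4, -16)

w = M [w]_D, where M has columns b1, ..., b3.
Carrying out the matrix-vector product, w = (-22, -4, -16).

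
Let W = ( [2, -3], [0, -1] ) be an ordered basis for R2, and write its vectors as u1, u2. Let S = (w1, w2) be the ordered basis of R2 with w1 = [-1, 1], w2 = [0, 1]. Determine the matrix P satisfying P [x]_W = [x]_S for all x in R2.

[[-2, 0], [-1, -1]]

Take x = uj: its W-coordinates are the j-th standard unit vector, so P e_j — column j of P — equals [uj]_S.
u1 = -2w1 - w2, giving column 1 = [-2, -1]; repeating for each j gives P = [[-2, 0], [-1, -1]].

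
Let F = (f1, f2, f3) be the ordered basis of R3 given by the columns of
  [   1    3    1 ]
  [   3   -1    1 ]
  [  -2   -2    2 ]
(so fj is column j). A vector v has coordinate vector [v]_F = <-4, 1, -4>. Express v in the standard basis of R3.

The coordinates say v = -4f1 + f2 - 4f3; adding the scaled basis vectors gives <-5, -17, -2>.

<-5, -17, -2>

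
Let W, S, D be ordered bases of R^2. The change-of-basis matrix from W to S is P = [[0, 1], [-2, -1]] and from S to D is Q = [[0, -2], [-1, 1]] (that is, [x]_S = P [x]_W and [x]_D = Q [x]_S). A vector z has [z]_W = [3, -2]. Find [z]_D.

First [z]_S = P [z]_W = [-2, -4].
Then [z]_D = Q [z]_S = [8, -2].

[8, -2]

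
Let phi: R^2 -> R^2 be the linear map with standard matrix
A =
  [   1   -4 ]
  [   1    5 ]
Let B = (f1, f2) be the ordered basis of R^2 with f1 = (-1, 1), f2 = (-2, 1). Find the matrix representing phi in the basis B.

The j-th column of [phi]_B is [phi(fj)]_B.
phi(f1) = A f1 = (-5, 4) = 3f1 + f2, so column 1 is (3, 1).
Repeating for f2 and assembling the columns gives [[3, 0], [1, 3]].

[[3, 0], [1, 3]]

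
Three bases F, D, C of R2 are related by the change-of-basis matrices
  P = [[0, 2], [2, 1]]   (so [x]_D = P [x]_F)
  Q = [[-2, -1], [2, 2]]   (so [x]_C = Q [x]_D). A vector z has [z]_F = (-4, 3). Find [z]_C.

(-7, 2)

Apply P to get D-coordinates (6, -5), then Q to get C-coordinates.
The result is [z]_C = (-7, 2).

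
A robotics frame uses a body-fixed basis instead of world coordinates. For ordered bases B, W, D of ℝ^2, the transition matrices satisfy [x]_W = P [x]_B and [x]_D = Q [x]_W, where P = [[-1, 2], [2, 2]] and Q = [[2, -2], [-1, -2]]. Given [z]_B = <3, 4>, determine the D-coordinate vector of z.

Apply P to get W-coordinates <5, 14>, then Q to get D-coordinates.
The result is [z]_D = <-18, -33>.

<-18, -33>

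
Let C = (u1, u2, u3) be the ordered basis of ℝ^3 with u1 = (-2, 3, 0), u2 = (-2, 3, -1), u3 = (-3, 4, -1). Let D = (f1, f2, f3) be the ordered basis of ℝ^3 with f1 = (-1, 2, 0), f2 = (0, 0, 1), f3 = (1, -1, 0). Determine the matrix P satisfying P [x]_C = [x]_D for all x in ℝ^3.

Column j of P is [uj]_D, since P maps C-coordinates to D-coordinates.
Expressing u1 in D: u1 = f1 + 0·f2 - f3, so column 1 of P is (1, 0, -1).
Doing the same for each uj gives P = [[1, 1, 1], [0, -1, -1], [-1, -1, -2]].

[[1, 1, 1], [0, -1, -1], [-1, -1, -2]]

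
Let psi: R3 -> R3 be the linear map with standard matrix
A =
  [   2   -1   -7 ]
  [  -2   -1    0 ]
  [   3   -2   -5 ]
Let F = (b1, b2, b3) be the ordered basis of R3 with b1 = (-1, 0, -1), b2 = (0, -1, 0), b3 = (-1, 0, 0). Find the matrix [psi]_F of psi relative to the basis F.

The j-th column of [psi]_F is [psi(bj)]_F.
psi(b1) = A b1 = (5, 2, 2) = -2b1 - 2b2 - 3b3, so column 1 is (-2, -2, -3).
Repeating for b2, b3 and assembling the columns gives [[-2, -2, 3], [-2, -1, -2], [-3, 1, -1]].

[[-2, -2, 3], [-2, -1, -2], [-3, 1, -1]]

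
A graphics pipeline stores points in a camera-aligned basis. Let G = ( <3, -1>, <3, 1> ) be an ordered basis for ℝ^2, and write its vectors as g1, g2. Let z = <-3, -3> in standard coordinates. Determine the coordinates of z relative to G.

Write z = c_1 g1 + c_2 g2 and solve for the c_i.
System: 3c_1 + 3c_2 = -3, -c_1 + c_2 = -3; solving gives c_1 = 1, c_2 = -2.
Check: g1 - 2g2 = <-3, -3>.

<1, -2>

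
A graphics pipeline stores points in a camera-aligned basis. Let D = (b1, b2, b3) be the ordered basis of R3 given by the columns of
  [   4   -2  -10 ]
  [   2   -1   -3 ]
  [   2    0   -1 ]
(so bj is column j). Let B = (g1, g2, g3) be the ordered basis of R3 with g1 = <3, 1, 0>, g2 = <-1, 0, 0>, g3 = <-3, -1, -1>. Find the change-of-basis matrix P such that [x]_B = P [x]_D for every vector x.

[[0, -1, -2], [2, -1, 1], [-2, 0, 1]]

Let M have columns bj and N have columns gj. Then for every x, N [x]_B = x = M [x]_D, so P = N^(-1) M.
Since det N = -1, N^(-1) has integer entries; multiplying gives P = [[0, -1, -2], [2, -1, 1], [-2, 0, 1]].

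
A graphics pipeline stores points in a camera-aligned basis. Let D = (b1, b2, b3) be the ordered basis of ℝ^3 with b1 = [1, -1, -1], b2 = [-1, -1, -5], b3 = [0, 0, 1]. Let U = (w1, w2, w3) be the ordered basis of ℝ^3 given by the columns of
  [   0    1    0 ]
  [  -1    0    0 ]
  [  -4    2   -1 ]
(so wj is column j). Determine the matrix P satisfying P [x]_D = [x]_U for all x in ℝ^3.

Column j of P is [bj]_U, since P maps D-coordinates to U-coordinates.
Expressing b1 in U: b1 = w1 + w2 - w3, so column 1 of P is [1, 1, -1].
Doing the same for each bj gives P = [[1, 1, 0], [1, -1, 0], [-1, -1, -1]].

[[1, 1, 0], [1, -1, 0], [-1, -1, -1]]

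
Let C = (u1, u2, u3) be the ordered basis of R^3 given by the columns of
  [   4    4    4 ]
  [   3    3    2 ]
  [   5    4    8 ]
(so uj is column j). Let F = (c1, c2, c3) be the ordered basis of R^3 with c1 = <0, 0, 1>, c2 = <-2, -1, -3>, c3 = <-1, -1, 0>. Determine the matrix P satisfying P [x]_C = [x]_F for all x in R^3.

Column j of P is [uj]_F, since P maps C-coordinates to F-coordinates.
Expressing u1 in F: u1 = 2c1 - c2 - 2c3, so column 1 of P is <2, -1, -2>.
Doing the same for each uj gives P = [[2, 1, 2], [-1, -1, -2], [-2, -2, 0]].

[[2, 1, 2], [-1, -1, -2], [-2, -2, 0]]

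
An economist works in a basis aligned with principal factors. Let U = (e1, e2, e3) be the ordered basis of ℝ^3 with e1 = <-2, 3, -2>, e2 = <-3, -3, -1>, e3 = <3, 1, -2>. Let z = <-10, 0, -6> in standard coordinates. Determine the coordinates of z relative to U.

[z]_U is the unique c with M c = z, where M has columns e1, ..., e3.
Row-reducing the augmented matrix [M | z] gives c = (2, 2, 0).
Check: 2e1 + 2e2 + 0·e3 = <-10, 0, -6>.

<2, 2, 0>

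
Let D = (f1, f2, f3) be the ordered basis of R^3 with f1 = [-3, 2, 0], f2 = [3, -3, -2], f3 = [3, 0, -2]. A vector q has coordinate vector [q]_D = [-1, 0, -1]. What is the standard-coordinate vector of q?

[0, -2, 2]

The coordinates say q = -f1 + 0·f2 - f3; adding the scaled basis vectors gives [0, -2, 2].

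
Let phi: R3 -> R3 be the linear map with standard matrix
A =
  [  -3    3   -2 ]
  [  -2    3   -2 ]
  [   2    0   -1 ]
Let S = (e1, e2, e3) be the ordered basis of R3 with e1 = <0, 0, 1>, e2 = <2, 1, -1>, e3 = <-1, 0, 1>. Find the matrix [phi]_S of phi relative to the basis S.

With P the matrix whose columns are e1, ..., e3, [phi]_S = P^(-1) A P.
Column by column: phi(e1) = A e1 = <-2, -2, -1>; its S-coordinates <-1, -2, -2> give column 1.
Continuing for each basis vector yields [phi]_S = [[-1, 3, -2], [-2, 1, 0], [-2, 3, -1]].

[[-1, 3, -2], [-2, 1, 0], [-2, 3, -1]]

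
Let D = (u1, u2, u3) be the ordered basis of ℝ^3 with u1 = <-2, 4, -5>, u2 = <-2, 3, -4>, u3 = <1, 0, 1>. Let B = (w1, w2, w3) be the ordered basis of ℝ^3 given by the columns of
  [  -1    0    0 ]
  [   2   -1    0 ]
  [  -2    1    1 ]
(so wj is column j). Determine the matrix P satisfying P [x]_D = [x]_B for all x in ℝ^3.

Column j of P is [uj]_B, since P maps D-coordinates to B-coordinates.
Expressing u1 in B: u1 = 2w1 + 0·w2 - w3, so column 1 of P is <2, 0, -1>.
Doing the same for each uj gives P = [[2, 2, -1], [0, 1, -2], [-1, -1, 1]].

[[2, 2, -1], [0, 1, -2], [-1, -1, 1]]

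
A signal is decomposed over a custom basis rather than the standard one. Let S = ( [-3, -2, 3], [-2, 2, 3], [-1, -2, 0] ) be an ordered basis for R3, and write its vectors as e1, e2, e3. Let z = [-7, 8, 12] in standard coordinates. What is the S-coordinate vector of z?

[1, 3, -2]

Write z = c_1 e1 + ... + c_3 e3 and solve for the c_i.
Solving this 3x3 system gives c = (1, 3, -2).
Check: e1 + 3e2 - 2e3 = [-7, 8, 12].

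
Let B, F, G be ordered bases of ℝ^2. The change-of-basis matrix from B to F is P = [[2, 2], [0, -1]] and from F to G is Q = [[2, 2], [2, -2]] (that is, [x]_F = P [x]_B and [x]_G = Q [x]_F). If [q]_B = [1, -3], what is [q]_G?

First [q]_F = P [q]_B = [-4, 3].
Then [q]_G = Q [q]_F = [-2, -14].

[-2, -14]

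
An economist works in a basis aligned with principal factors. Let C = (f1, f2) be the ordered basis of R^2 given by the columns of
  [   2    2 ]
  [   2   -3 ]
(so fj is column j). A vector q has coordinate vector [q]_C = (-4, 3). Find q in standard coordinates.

(-2, -17)

The coordinates say q = -4f1 + 3f2; adding the scaled basis vectors gives (-2, -17).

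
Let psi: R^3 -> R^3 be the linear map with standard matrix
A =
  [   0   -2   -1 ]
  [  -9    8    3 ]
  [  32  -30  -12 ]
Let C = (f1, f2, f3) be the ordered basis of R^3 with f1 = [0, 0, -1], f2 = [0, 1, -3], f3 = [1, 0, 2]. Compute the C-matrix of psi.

The j-th column of [psi]_C is [psi(fj)]_C.
psi(f1) = A f1 = [1, -3, 12] = -f1 - 3f2 + f3, so column 1 is [-1, -3, 1].
Repeating for f2, f3 and assembling the columns gives [[-1, -1, -3], [-3, -1, -3], [1, 1, -2]].

[[-1, -1, -3], [-3, -1, -3], [1, 1, -2]]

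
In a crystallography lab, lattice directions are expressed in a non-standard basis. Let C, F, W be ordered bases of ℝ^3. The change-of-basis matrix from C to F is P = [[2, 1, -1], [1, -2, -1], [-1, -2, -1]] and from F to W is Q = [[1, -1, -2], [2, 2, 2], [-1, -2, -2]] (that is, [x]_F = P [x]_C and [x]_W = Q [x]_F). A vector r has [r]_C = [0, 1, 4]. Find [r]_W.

Apply P to get F-coordinates [-3, -6, -6], then Q to get W-coordinates.
The result is [r]_W = [15, -30, 27].

[15, -30, 27]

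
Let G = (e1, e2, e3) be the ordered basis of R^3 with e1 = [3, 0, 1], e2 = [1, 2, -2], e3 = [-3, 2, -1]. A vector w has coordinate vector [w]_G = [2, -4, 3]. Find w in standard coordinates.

w = M [w]_G, where M has columns e1, ..., e3.
Carrying out the matrix-vector product, w = [-7, -2, 7].

[-7, -2, 7]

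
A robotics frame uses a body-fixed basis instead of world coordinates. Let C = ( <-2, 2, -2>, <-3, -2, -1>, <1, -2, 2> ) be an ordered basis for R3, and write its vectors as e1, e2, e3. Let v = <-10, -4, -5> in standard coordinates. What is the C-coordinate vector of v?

Write v = c_1 e1 + ... + c_3 e3 and solve for the c_i.
Gaussian elimination on [M | v] yields c = (0, 3, -1).
Check: 0·e1 + 3e2 - e3 = <-10, -4, -5>.

<0, 3, -1>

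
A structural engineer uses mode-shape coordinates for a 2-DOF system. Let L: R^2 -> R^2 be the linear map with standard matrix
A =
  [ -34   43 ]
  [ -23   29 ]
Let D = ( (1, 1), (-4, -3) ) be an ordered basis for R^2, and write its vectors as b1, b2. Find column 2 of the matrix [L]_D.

Column 2 of [L]_D is the D-coordinate vector of L(b2).
In standard coordinates L(b2) = A b2 = (7, 5).
Converting to D: (7, 5) = -b1 - 2b2, so the coordinate vector is (-1, -2).

(-1, -2)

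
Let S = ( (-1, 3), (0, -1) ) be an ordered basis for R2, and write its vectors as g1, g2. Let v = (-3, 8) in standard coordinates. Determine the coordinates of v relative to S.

(3, 1)

Write v = c_1 g1 + c_2 g2 and solve for the c_i.
System: -c_1 + 0c_2 = -3, 3c_1 - c_2 = 8; solving gives c_1 = 3, c_2 = 1.
Check: 3g1 + g2 = (-3, 8).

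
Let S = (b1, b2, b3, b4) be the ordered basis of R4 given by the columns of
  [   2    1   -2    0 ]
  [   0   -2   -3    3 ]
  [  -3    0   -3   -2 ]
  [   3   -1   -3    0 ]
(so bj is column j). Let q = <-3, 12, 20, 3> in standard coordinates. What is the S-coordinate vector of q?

<-3, -3, -3, -1>

Write q = c_1 b1 + ... + c_4 b4 and solve for the c_i.
Row-reducing the augmented matrix [M | q] gives c = (-3, -3, -3, -1).
Check: -3b1 - 3b2 - 3b3 - b4 = <-3, 12, 20, 3>.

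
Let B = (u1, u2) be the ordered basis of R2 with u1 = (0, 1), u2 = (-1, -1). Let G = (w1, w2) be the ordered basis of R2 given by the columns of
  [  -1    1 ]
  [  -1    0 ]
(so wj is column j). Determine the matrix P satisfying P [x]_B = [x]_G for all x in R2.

[[-1, 1], [-1, 0]]

Let M have columns uj and N have columns wj. Then for every x, N [x]_G = x = M [x]_B, so P = N^(-1) M.
Since det N = 1, N^(-1) has integer entries; multiplying gives P = [[-1, 1], [-1, 0]].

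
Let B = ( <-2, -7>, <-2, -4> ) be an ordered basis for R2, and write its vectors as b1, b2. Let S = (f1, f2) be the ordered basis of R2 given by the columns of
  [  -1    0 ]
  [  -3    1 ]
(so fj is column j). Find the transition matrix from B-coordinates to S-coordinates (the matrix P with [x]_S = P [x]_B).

[[2, 2], [-1, 2]]

Column j of P is [bj]_S, since P maps B-coordinates to S-coordinates.
Expressing b1 in S: b1 = 2f1 - f2, so column 1 of P is <2, -1>.
Doing the same for each bj gives P = [[2, 2], [-1, 2]].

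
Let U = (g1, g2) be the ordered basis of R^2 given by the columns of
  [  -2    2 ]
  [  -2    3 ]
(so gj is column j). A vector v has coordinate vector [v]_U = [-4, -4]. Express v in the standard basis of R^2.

The coordinates say v = -4g1 - 4g2; adding the scaled basis vectors gives [0, -4].

[0, -4]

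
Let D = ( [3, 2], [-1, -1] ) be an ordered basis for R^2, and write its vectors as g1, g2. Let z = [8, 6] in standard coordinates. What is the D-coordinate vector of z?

We seek scalars with c_1 g1 + c_2 g2 = z; equivalently solve M c = z where the columns of M are g1, g2.
System: 3c_1 - c_2 = 8, 2c_1 - c_2 = 6; solving gives c_1 = 2, c_2 = -2.
Check: 2g1 - 2g2 = [8, 6].

[2, -2]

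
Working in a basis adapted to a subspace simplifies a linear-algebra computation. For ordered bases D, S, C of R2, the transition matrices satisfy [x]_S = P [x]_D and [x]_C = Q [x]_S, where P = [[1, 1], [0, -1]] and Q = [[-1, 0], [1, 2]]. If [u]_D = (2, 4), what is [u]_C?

(-6, -2)

Composing the changes, [u]_C = Q P [u]_D.
Q P = [[-1, -1], [1, -1]]; applying this to (2, 4) gives (-6, -2).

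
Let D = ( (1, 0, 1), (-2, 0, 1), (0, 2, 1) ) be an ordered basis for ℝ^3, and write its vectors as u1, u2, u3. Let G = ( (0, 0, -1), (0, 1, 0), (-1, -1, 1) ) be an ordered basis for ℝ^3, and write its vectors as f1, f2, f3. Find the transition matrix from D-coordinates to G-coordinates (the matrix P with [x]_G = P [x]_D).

Take x = uj: its D-coordinates are the j-th standard unit vector, so P e_j — column j of P — equals [uj]_G.
u1 = -2f1 - f2 - f3, giving column 1 = (-2, -1, -1); repeating for each j gives P = [[-2, 1, -1], [-1, 2, 2], [-1, 2, 0]].

[[-2, 1, -1], [-1, 2, 2], [-1, 2, 0]]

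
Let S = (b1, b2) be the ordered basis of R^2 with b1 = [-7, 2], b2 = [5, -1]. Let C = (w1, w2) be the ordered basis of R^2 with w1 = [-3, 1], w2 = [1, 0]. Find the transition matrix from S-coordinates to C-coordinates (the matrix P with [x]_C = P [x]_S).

[[2, -1], [-1, 2]]

Take x = bj: its S-coordinates are the j-th standard unit vector, so P e_j — column j of P — equals [bj]_C.
b1 = 2w1 - w2, giving column 1 = [2, -1]; repeating for each j gives P = [[2, -1], [-1, 2]].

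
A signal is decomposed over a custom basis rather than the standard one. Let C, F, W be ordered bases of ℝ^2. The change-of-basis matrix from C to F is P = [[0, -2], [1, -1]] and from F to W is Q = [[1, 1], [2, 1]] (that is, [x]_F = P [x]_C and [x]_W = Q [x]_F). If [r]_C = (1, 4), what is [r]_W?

Composing the changes, [r]_W = Q P [r]_C.
Q P = [[1, -3], [1, -5]]; applying this to (1, 4) gives (-11, -19).

(-11, -19)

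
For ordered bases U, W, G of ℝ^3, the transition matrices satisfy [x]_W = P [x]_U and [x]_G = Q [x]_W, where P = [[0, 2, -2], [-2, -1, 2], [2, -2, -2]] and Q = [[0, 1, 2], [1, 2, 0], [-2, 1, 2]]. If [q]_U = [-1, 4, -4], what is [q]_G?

First [q]_W = P [q]_U = [16, -10, -2].
Then [q]_G = Q [q]_W = [-14, -4, -46].

[-14, -4, -46]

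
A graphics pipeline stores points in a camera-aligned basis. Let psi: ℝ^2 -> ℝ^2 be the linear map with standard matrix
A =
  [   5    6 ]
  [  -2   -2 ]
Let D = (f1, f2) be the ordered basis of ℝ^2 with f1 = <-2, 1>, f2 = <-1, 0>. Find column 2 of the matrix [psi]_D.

Column 2 of [psi]_D is the D-coordinate vector of psi(f2).
In standard coordinates psi(f2) = A f2 = <-5, 2>.
Converting to D: <-5, 2> = 2f1 + f2, so the coordinate vector is <2, 1>.

<2, 1>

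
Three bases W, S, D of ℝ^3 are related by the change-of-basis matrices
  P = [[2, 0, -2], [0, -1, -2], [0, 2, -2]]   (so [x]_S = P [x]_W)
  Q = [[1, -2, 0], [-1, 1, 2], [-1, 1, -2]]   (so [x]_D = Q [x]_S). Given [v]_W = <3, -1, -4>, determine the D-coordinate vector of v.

<-4, 7, -17>

First [v]_S = P [v]_W = <14, 9, 6>.
Then [v]_D = Q [v]_S = <-4, 7, -17>.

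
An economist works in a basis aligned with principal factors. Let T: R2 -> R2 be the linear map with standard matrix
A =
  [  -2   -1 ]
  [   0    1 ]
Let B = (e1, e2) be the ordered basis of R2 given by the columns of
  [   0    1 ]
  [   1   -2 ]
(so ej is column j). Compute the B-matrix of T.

[[-1, -2], [-1, 0]]

Let P have columns e1, e2. Then [T]_B = P^(-1) A P.
Here det P = -1, so P^(-1) is integer; computing A P first and then P^(-1)(A P) gives [[-1, -2], [-1, 0]].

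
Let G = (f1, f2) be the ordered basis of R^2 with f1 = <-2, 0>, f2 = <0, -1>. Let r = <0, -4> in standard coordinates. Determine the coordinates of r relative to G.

<0, 4>

[r]_G is the unique c with M c = r, where M has columns f1, f2.
System: -2c_1 + 0c_2 = 0, 0c_1 - c_2 = -4; solving gives c_1 = 0, c_2 = 4.
Check: 0·f1 + 4f2 = <0, -4>.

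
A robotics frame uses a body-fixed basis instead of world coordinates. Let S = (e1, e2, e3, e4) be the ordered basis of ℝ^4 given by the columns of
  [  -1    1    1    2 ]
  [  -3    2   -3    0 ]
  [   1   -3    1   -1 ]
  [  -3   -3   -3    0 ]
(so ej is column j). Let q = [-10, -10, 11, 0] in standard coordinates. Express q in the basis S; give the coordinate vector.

We seek scalars with c_1 e1 + ... + c_4 e4 = q; equivalently solve M c = q where the columns of M are e1, ..., e4.
Gaussian elimination on [M | q] yields c = (2, -2, 0, -3).
Check: 2e1 - 2e2 + 0·e3 - 3e4 = [-10, -10, 11, 0].

[2, -2, 0, -3]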